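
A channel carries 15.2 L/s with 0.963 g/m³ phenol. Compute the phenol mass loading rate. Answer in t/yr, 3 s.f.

0.462 t/yr

15.2 L/s = 0.0152 m³/s.
Mass flux = Q·C = 0.0152 m³/s × 0.963 g/m³ = 0.01464 g/s.
= 0.01464 g/s × 31.56 = 0.4619 t/yr.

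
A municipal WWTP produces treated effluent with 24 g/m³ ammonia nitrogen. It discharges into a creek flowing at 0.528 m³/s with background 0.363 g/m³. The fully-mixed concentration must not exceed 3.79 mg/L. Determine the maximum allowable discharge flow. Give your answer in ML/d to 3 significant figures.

7.74 ML/d

Mass balance at complete mixing: C_std·(Q_w + Q_r) = Q_w·C_e + Q_r·C_b.
Rearranging, Q_w = Q_r·(C_std − C_b)/(C_e − C_std) = 0.528·(3.79 − 0.363) / (24 − 3.79) = 0.08953 m³/s.
= 7.736 ML/d.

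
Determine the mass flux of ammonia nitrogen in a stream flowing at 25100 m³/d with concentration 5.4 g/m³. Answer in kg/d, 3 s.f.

136 kg/d

25100 m³/d = 0.2905 m³/s.
Mass flux = Q·C = 0.2905 m³/s × 5.4 g/m³ = 1.569 g/s.
= 1.569 g/s × 86.4 = 135.5 kg/d.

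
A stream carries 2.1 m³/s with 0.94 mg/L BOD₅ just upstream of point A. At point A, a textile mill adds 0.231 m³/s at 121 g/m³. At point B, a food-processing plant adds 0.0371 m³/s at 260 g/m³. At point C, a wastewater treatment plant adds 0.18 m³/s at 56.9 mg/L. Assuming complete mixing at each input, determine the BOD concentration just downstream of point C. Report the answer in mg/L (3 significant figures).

19.5 mg/L

After input A: C = (2.1·0.94 + 0.231·121) / 2.331 = 12.84 mg/L.
After input B: C = (2.331·12.84 + 0.0371·260) / 2.368 = 16.71 mg/L.
After input C: C = (2.368·16.71 + 0.18·56.9) / 2.548 = 19.55 mg/L.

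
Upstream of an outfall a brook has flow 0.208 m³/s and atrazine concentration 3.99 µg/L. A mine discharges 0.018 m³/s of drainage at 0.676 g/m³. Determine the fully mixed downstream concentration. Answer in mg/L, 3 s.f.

3.99 µg/L = 0.00399 mg/L.
Flow-weighted mixing gives C = (0.018·0.676 + 0.208·0.00399) / (0.018 + 0.208) = 0.013/0.226 = 0.05751 mg/L.

0.0575 mg/L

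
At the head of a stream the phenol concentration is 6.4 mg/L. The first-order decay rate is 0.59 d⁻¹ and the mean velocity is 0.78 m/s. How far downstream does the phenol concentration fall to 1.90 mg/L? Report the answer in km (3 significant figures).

From C = C₀·e^(−kt), t = ln(C₀/C)/k = ln(6.4/1.90)/0.59 = 1.214/0.59 = 2.058 d.
Distance = v·t = 0.78 m/s × 1.778e+05 s = 1.387e+05 m = 138.7 km.

139 km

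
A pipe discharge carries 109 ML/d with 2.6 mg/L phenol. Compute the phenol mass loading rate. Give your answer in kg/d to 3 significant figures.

109 ML/d = 1.262 m³/s.
Mass flux = Q·C = 1.262 m³/s × 2.6 g/m³ = 3.28 g/s.
= 3.28 g/s × 86.4 = 283.4 kg/d.

283 kg/d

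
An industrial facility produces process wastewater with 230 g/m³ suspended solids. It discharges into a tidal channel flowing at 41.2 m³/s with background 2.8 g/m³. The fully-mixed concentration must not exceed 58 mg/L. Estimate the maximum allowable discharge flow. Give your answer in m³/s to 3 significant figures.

13.2 m³/s

Mass balance at complete mixing: C_std·(Q_w + Q_r) = Q_w·C_e + Q_r·C_b.
Rearranging, Q_w = Q_r·(C_std − C_b)/(C_e − C_std) = 41.2·(58 − 2.8) / (230 − 58) = 13.22 m³/s.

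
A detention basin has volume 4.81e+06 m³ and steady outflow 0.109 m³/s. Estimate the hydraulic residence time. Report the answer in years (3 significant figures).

1.40 yr

Q = 0.109 m³/s × 3.156e+07 s/yr = 3.44e+06 m³/yr.
Hydraulic residence time τ = V/Q = 4.81e+06/3.44e+06 = 1.398 yr.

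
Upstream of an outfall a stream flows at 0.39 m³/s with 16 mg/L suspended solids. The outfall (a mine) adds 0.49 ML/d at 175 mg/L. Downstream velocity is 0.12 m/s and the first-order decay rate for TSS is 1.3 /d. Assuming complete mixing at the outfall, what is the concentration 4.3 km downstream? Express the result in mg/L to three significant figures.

10.7 mg/L

0.49 ML/d = 0.005671 m³/s.
After complete mixing, C₀ = (0.005671·175 + 0.39·16) / 0.3957 = 18.28 mg/L.
Travel time t = 4300 m / 0.12 m/s = 3.583e+04 s = 0.4147 d.
C = 18.28·exp(−1.3·0.4147) = 18.28·0.5832 = 10.66 mg/L.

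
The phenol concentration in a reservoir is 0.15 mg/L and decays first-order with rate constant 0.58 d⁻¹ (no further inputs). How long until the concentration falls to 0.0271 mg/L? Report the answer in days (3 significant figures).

2.95 d

t = ln(C₀/C)/k = ln(0.15/0.0271)/0.58 = 1.711/0.58 = 2.95 d.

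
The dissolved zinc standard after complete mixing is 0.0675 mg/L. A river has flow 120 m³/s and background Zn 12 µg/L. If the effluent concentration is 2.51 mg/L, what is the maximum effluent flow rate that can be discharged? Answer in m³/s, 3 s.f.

12 µg/L = 0.012 mg/L.
Mass balance at complete mixing: C_std·(Q_w + Q_r) = Q_w·C_e + Q_r·C_b.
Rearranging, Q_w = Q_r·(C_std − C_b)/(C_e − C_std) = 120·(0.0675 − 0.012) / (2.51 − 0.0675) = 2.727 m³/s.

2.73 m³/s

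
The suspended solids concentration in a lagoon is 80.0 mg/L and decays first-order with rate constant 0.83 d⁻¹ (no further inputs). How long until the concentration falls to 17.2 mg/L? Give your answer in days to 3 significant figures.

1.85 d

t = ln(C₀/C)/k = ln(80.0/17.2)/0.83 = 1.537/0.83 = 1.852 d.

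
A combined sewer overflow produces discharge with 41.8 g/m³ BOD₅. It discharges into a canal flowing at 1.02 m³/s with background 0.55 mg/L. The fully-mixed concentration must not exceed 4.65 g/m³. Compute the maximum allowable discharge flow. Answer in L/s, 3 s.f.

Mass balance at complete mixing: C_std·(Q_w + Q_r) = Q_w·C_e + Q_r·C_b.
Rearranging, Q_w = Q_r·(C_std − C_b)/(C_e − C_std) = 1.02·(4.65 − 0.55) / (41.8 − 4.65) = 0.1126 m³/s.
= 112.6 L/s.

113 L/s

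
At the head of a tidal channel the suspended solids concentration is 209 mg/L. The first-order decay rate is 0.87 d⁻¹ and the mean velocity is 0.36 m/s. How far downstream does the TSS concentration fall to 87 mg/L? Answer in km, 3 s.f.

31.3 km

From C = C₀·e^(−kt), t = ln(C₀/C)/k = ln(209/87)/0.87 = 0.8764/0.87 = 1.007 d.
Distance = v·t = 0.36 m/s × 8.704e+04 s = 3.133e+04 m = 31.33 km.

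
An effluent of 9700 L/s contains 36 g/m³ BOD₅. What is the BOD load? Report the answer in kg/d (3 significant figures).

9700 L/s = 9.7 m³/s.
Mass flux = Q·C = 9.7 m³/s × 36 g/m³ = 349.2 g/s.
= 349.2 g/s × 86.4 = 3.017e+04 kg/d.

30200 kg/d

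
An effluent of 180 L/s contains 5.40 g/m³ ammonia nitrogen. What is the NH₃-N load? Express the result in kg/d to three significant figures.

84.0 kg/d

180 L/s = 0.18 m³/s.
Mass flux = Q·C = 0.18 m³/s × 5.4 g/m³ = 0.972 g/s.
= 0.972 g/s × 86.4 = 83.98 kg/d.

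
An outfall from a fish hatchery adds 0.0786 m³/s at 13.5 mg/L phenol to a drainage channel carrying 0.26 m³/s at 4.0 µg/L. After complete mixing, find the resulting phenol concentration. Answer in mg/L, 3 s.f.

4.0 µg/L = 0.004 mg/L.
By mass balance at complete mixing, C = (0.0786·13.5 + 0.26·0.004) / (0.0786 + 0.26) = 1.062/0.3386 = 3.137 mg/L.

3.14 mg/L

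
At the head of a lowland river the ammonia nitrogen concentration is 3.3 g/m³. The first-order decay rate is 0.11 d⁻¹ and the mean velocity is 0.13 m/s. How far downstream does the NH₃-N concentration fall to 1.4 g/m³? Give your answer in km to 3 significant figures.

From C = C₀·e^(−kt), t = ln(C₀/C)/k = ln(3.3/1.4)/0.11 = 0.8575/0.11 = 7.795 d.
Distance = v·t = 0.13 m/s × 6.735e+05 s = 8.755e+04 m = 87.55 km.

87.6 km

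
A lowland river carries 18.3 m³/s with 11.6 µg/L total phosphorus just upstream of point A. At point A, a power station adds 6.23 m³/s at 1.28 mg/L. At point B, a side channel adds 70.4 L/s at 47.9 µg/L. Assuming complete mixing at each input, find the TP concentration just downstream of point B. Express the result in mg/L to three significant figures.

0.333 mg/L

11.6 µg/L = 0.0116 mg/L.
After input A: C = (18.3·0.0116 + 6.23·1.28) / 24.53 = 0.3337 mg/L.
70.4 L/s = 0.0704 m³/s.
47.9 µg/L = 0.0479 mg/L.
After input B: C = (24.53·0.3337 + 0.0704·0.0479) / 24.6 = 0.3329 mg/L.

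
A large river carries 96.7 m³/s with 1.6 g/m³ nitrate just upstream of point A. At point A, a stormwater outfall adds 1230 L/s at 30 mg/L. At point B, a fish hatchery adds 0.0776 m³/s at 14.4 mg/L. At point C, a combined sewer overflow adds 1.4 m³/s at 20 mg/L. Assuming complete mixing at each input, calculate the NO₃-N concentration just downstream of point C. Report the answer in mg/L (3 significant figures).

1230 L/s = 1.23 m³/s.
After input A: C = (96.7·1.6 + 1.23·30) / 97.93 = 1.957 mg/L.
After input B: C = (97.93·1.957 + 0.0776·14.4) / 98.01 = 1.967 mg/L.
After input C: C = (98.01·1.967 + 1.4·20) / 99.41 = 2.221 mg/L.

2.22 mg/L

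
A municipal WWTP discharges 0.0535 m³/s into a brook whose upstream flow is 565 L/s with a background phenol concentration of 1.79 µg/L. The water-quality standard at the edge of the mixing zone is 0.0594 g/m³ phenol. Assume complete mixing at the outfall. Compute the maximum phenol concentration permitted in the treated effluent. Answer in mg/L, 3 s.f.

0.668 mg/L

565 L/s = 0.565 m³/s.
1.79 µg/L = 0.00179 mg/L.
Mass balance: 0.0594·0.6185 = 0.0535·Cₑ + 0.565·0.00179.
Cₑ = (0.03674 − 0.001011) / 0.0535 = 0.6678 mg/L.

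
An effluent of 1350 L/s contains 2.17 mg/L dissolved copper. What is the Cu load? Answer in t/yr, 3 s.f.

1350 L/s = 1.35 m³/s.
Mass flux = Q·C = 1.35 m³/s × 2.17 g/m³ = 2.929 g/s.
= 2.929 g/s × 31.56 = 92.45 t/yr.

92.4 t/yr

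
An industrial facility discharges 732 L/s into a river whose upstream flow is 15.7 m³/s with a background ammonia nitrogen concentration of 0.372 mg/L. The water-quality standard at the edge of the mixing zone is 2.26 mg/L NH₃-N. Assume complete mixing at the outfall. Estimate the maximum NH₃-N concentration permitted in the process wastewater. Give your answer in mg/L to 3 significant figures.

42.8 mg/L

732 L/s = 0.732 m³/s.
Mass balance: 2.26·16.43 = 0.732·Cₑ + 15.7·0.372.
Cₑ = (37.14 − 5.84) / 0.732 = 42.75 mg/L.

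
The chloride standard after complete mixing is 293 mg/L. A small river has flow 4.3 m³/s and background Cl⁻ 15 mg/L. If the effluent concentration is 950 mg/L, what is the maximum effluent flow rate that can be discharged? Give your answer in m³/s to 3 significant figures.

1.82 m³/s

Mass balance at complete mixing: C_std·(Q_w + Q_r) = Q_w·C_e + Q_r·C_b.
Rearranging, Q_w = Q_r·(C_std − C_b)/(C_e − C_std) = 4.3·(293 − 15) / (950 − 293) = 1.819 m³/s.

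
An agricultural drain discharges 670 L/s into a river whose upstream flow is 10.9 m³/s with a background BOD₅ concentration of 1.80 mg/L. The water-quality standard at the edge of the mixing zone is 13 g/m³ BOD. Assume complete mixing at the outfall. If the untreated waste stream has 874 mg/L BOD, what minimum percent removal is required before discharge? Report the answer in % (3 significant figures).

670 L/s = 0.67 m³/s.
Mass balance: 13·11.57 = 0.67·Cₑ + 10.9·1.8.
Cₑ = (150.4 − 19.62) / 0.67 = 195.2 mg/L.
Required removal = 1 − 195.2/874 = 77.66 %.

77.7 %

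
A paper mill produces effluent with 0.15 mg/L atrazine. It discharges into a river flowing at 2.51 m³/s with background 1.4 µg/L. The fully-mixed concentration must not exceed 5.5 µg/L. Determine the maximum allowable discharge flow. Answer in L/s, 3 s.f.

1.4 µg/L = 0.0014 mg/L.
5.5 µg/L = 0.0055 mg/L.
Mass balance at complete mixing: C_std·(Q_w + Q_r) = Q_w·C_e + Q_r·C_b.
Rearranging, Q_w = Q_r·(C_std − C_b)/(C_e − C_std) = 2.51·(0.0055 − 0.0014) / (0.15 − 0.0055) = 0.07122 m³/s.
= 71.22 L/s.

71.2 L/s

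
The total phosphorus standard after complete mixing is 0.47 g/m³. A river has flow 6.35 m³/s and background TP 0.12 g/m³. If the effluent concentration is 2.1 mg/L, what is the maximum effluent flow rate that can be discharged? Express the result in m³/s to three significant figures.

Mass balance at complete mixing: C_std·(Q_w + Q_r) = Q_w·C_e + Q_r·C_b.
Rearranging, Q_w = Q_r·(C_std − C_b)/(C_e − C_std) = 6.35·(0.47 − 0.12) / (2.1 − 0.47) = 1.363 m³/s.

1.36 m³/s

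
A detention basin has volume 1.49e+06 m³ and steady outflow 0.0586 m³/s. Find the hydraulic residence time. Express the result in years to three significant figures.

Q = 0.0586 m³/s × 3.156e+07 s/yr = 1.849e+06 m³/yr.
Hydraulic residence time τ = V/Q = 1.49e+06/1.849e+06 = 0.8057 yr.

0.806 yr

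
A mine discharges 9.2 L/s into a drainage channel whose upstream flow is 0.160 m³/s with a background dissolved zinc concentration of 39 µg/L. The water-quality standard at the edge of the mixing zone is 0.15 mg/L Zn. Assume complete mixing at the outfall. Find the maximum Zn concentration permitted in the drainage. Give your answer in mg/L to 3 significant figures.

9.2 L/s = 0.0092 m³/s.
39 µg/L = 0.039 mg/L.
Mass balance: 0.15·0.1692 = 0.0092·Cₑ + 0.16·0.039.
Cₑ = (0.02538 − 0.00624) / 0.0092 = 2.08 mg/L.

2.08 mg/L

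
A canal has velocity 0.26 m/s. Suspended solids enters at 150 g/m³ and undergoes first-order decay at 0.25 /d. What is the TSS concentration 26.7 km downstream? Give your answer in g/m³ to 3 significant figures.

111 g/m³

Travel time t = 26.7 km / 0.26 m/s = 2.67e+04/0.26 = 1.027e+05 s = 1.189 d.
First-order decay: C = 150·exp(−0.25·1.189) = 150·0.7429 = 111.4 g/m³.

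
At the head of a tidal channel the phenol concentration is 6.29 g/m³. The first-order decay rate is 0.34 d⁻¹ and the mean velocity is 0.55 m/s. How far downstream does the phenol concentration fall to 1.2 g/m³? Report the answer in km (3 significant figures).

232 km

From C = C₀·e^(−kt), t = ln(C₀/C)/k = ln(6.29/1.2)/0.34 = 1.657/0.34 = 4.872 d.
Distance = v·t = 0.55 m/s × 4.21e+05 s = 2.315e+05 m = 231.5 km.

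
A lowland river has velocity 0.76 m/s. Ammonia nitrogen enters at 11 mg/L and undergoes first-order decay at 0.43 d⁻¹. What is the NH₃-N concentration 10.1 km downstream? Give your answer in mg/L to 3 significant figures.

Travel time t = 10.1 km / 0.76 m/s = 1.01e+04/0.76 = 1.329e+04 s = 0.1538 d.
First-order decay: C = 11·exp(−0.43·0.1538) = 11·0.936 = 10.3 mg/L.

10.3 mg/L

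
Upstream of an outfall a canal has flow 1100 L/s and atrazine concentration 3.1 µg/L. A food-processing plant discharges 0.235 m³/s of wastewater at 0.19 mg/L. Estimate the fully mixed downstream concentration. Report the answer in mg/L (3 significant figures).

0.0360 mg/L

1100 L/s = 1.1 m³/s.
3.1 µg/L = 0.0031 mg/L.
By mass balance at complete mixing, C = (0.235·0.19 + 1.1·0.0031) / (0.235 + 1.1) = 0.04806/1.335 = 0.036 mg/L.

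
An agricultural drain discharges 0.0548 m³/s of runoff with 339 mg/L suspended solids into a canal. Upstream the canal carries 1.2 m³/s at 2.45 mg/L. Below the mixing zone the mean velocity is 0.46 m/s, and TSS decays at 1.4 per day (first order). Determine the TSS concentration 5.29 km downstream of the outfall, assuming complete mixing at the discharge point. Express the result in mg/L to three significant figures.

14.2 mg/L

After complete mixing, C₀ = (0.0548·339 + 1.2·2.45) / 1.255 = 17.15 mg/L.
Travel time t = 5290 m / 0.46 m/s = 1.15e+04 s = 0.1331 d.
C = 17.15·exp(−1.4·0.1331) = 17.15·0.83 = 14.23 mg/L.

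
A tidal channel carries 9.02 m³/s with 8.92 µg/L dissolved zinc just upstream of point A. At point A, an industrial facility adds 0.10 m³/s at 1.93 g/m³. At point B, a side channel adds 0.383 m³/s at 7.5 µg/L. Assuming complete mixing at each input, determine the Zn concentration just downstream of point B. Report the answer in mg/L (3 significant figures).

0.0291 mg/L

8.92 µg/L = 0.00892 mg/L.
After input A: C = (9.02·0.00892 + 0.1·1.93) / 9.12 = 0.02998 mg/L.
7.5 µg/L = 0.0075 mg/L.
After input B: C = (9.12·0.02998 + 0.383·0.0075) / 9.503 = 0.02908 mg/L.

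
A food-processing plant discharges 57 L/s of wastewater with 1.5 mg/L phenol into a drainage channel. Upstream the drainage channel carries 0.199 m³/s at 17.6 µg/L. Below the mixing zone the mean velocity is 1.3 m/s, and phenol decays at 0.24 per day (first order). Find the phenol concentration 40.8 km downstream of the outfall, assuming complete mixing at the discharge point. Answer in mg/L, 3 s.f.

0.319 mg/L

57 L/s = 0.057 m³/s.
17.6 µg/L = 0.0176 mg/L.
After complete mixing, C₀ = (0.057·1.5 + 0.199·0.0176) / 0.256 = 0.3477 mg/L.
Travel time t = 4.08e+04 m / 1.3 m/s = 3.138e+04 s = 0.3632 d.
C = 0.3477·exp(−0.24·0.3632) = 0.3477·0.9165 = 0.3186 mg/L.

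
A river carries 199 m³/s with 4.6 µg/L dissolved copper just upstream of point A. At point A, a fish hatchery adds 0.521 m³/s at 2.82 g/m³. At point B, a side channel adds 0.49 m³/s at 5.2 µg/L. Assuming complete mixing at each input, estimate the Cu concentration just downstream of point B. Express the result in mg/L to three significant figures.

0.0119 mg/L

4.6 µg/L = 0.0046 mg/L.
After input A: C = (199·0.0046 + 0.521·2.82) / 199.5 = 0.01195 mg/L.
5.2 µg/L = 0.0052 mg/L.
After input B: C = (199.5·0.01195 + 0.49·0.0052) / 200 = 0.01194 mg/L.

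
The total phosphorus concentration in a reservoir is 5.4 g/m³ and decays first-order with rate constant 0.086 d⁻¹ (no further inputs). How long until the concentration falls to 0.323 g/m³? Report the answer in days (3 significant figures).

32.8 d

t = ln(C₀/C)/k = ln(5.4/0.323)/0.086 = 2.817/0.086 = 32.75 d.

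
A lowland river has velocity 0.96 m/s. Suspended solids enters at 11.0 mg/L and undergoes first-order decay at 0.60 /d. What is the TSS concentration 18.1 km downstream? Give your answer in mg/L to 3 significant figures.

9.65 mg/L

Travel time t = 18.1 km / 0.96 m/s = 1.81e+04/0.96 = 1.885e+04 s = 0.2182 d.
First-order decay: C = 11.0·exp(−0.60·0.2182) = 11.0·0.8773 = 9.65 mg/L.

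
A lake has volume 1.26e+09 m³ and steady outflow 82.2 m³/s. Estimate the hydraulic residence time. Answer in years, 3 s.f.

0.486 yr

Q = 82.2 m³/s × 3.156e+07 s/yr = 2.594e+09 m³/yr.
Hydraulic residence time τ = V/Q = 1.26e+09/2.594e+09 = 0.4857 yr.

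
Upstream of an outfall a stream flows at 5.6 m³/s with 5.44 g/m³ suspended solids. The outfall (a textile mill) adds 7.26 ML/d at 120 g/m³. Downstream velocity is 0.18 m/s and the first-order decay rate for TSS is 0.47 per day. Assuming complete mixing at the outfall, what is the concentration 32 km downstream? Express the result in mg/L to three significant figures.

7.26 ML/d = 0.08403 m³/s.
After complete mixing, C₀ = (0.08403·120 + 5.6·5.44) / 5.684 = 7.134 mg/L.
Travel time t = 3.2e+04 m / 0.18 m/s = 1.778e+05 s = 2.058 d.
C = 7.134·exp(−0.47·2.058) = 7.134·0.3802 = 2.712 mg/L.

2.71 mg/L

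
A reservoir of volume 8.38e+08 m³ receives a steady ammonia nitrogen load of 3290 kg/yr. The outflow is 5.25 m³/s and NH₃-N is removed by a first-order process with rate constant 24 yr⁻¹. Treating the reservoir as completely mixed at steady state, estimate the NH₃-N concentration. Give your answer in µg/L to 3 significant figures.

0.162 µg/L

Outflow Q = 5.25 m³/s × 3.156e+07 s/yr = 1.657e+08 m³/yr.
Steady-state CSTR mass balance: W = Q·C + k·V·C, so C = W/(Q + kV).
Q + kV = 1.657e+08 + 24·8.38e+08 = 2.028e+10 m³/yr.
C = 3290/2.028e+10 = 1.622e-07 kg/m³ = 0.0001622 mg/L = 0.1622 µg/L.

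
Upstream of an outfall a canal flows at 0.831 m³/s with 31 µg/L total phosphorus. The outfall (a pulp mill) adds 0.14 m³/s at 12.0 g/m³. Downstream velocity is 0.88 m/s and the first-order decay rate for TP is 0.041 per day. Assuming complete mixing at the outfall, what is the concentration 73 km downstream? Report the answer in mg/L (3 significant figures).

31 µg/L = 0.031 mg/L.
After complete mixing, C₀ = (0.14·12 + 0.831·0.031) / 0.971 = 1.757 mg/L.
Travel time t = 7.3e+04 m / 0.88 m/s = 8.295e+04 s = 0.9601 d.
C = 1.757·exp(−0.041·0.9601) = 1.757·0.9614 = 1.689 mg/L.

1.69 mg/L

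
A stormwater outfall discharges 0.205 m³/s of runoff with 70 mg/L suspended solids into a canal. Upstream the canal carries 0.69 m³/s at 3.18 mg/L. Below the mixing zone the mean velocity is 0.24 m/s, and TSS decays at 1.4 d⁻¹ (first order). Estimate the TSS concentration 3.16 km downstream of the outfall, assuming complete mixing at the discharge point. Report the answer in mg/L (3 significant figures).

14.9 mg/L

After complete mixing, C₀ = (0.205·70 + 0.69·3.18) / 0.895 = 18.49 mg/L.
Travel time t = 3160 m / 0.24 m/s = 1.317e+04 s = 0.1524 d.
C = 18.49·exp(−1.4·0.1524) = 18.49·0.8079 = 14.93 mg/L.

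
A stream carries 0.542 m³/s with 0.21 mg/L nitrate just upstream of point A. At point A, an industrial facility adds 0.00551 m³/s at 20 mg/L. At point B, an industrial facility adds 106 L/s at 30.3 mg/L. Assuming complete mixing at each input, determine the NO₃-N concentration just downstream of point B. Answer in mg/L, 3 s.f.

After input A: C = (0.542·0.21 + 0.00551·20) / 0.5475 = 0.4092 mg/L.
106 L/s = 0.106 m³/s.
After input B: C = (0.5475·0.4092 + 0.106·30.3) / 0.6535 = 5.257 mg/L.

5.26 mg/L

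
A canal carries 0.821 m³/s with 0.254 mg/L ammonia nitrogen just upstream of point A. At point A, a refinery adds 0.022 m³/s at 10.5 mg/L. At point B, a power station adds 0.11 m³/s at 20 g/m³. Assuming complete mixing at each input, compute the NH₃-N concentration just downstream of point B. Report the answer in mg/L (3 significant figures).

2.77 mg/L

After input A: C = (0.821·0.254 + 0.022·10.5) / 0.843 = 0.5214 mg/L.
After input B: C = (0.843·0.5214 + 0.11·20) / 0.953 = 2.77 mg/L.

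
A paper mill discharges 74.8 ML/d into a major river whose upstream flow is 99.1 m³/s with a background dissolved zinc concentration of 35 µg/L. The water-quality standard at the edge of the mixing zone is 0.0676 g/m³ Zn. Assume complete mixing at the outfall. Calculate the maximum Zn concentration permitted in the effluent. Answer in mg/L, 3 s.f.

74.8 ML/d = 0.8657 m³/s.
35 µg/L = 0.035 mg/L.
Mass balance: 0.0676·99.97 = 0.8657·Cₑ + 99.1·0.035.
Cₑ = (6.758 − 3.469) / 0.8657 = 3.799 mg/L.

3.80 mg/L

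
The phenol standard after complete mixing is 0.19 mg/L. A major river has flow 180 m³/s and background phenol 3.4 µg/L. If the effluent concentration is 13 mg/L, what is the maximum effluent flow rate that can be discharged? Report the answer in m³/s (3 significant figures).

2.62 m³/s

3.4 µg/L = 0.0034 mg/L.
Mass balance at complete mixing: C_std·(Q_w + Q_r) = Q_w·C_e + Q_r·C_b.
Rearranging, Q_w = Q_r·(C_std − C_b)/(C_e − C_std) = 180·(0.19 − 0.0034) / (13 − 0.19) = 2.622 m³/s.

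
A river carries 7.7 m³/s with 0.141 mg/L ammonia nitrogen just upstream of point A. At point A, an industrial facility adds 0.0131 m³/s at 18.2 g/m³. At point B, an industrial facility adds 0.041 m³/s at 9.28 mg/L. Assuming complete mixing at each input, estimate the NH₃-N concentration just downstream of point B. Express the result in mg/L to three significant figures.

After input A: C = (7.7·0.141 + 0.0131·18.2) / 7.713 = 0.1717 mg/L.
After input B: C = (7.713·0.1717 + 0.041·9.28) / 7.754 = 0.2198 mg/L.

0.220 mg/L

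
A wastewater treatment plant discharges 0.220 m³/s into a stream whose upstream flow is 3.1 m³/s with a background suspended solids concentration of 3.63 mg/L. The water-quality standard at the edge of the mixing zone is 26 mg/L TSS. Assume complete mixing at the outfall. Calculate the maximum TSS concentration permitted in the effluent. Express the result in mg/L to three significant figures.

Mass balance: 26·3.32 = 0.22·Cₑ + 3.1·3.63.
Cₑ = (86.32 − 11.25) / 0.22 = 341.2 mg/L.

341 mg/L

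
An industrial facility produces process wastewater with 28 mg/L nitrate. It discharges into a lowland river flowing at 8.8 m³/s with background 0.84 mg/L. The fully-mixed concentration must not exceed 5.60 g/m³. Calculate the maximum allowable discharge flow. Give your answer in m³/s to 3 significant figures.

Mass balance at complete mixing: C_std·(Q_w + Q_r) = Q_w·C_e + Q_r·C_b.
Rearranging, Q_w = Q_r·(C_std − C_b)/(C_e − C_std) = 8.8·(5.6 − 0.84) / (28 − 5.6) = 1.87 m³/s.

1.87 m³/s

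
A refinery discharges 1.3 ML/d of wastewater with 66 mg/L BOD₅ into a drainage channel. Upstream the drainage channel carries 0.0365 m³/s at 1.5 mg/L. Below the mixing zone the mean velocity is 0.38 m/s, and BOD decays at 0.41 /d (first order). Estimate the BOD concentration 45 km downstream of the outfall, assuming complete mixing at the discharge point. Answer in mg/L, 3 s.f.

1.3 ML/d = 0.01505 m³/s.
After complete mixing, C₀ = (0.01505·66 + 0.0365·1.5) / 0.05155 = 20.33 mg/L.
Travel time t = 4.5e+04 m / 0.38 m/s = 1.184e+05 s = 1.371 d.
C = 20.33·exp(−0.41·1.371) = 20.33·0.5701 = 11.59 mg/L.

11.6 mg/L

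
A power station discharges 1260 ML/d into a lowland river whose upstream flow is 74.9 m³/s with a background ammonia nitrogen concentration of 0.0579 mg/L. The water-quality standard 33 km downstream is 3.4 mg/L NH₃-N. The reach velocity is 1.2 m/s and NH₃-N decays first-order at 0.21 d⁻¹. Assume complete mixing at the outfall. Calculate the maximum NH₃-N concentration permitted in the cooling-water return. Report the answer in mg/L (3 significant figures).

1260 ML/d = 14.58 m³/s.
Travel time to the compliance point: t = 3.3e+04/1.2 = 2.75e+04 s = 0.3183 d; decay factor exp(−0.21·0.3183) = 0.9353.
So the concentration just after mixing may be at most 3.4/0.9353 = 3.635 mg/L.
Mass balance: 3.635·89.48 = 14.58·Cₑ + 74.9·0.0579.
Cₑ = (325.3 − 4.337) / 14.58 = 22.01 mg/L.

22.0 mg/L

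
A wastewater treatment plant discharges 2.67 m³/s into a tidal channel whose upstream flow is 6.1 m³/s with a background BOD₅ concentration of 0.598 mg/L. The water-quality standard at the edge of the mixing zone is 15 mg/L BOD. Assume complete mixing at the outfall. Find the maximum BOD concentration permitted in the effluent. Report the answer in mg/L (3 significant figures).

47.9 mg/L

Mass balance: 15·8.77 = 2.67·Cₑ + 6.1·0.598.
Cₑ = (131.5 − 3.648) / 2.67 = 47.9 mg/L.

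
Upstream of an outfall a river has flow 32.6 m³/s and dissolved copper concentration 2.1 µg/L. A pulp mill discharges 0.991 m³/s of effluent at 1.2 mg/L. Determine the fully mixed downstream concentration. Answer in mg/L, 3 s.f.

0.0374 mg/L

2.1 µg/L = 0.0021 mg/L.
Conservation of mass across the mixing zone: C = (0.991·1.2 + 32.6·0.0021) / (0.991 + 32.6) = 1.258/33.59 = 0.03744 mg/L.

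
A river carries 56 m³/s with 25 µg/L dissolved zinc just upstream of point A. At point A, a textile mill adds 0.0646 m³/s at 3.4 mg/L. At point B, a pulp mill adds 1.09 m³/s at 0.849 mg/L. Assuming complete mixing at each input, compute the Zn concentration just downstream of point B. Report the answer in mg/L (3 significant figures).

0.0445 mg/L

25 µg/L = 0.025 mg/L.
After input A: C = (56·0.025 + 0.0646·3.4) / 56.06 = 0.02889 mg/L.
After input B: C = (56.06·0.02889 + 1.09·0.849) / 57.15 = 0.04453 mg/L.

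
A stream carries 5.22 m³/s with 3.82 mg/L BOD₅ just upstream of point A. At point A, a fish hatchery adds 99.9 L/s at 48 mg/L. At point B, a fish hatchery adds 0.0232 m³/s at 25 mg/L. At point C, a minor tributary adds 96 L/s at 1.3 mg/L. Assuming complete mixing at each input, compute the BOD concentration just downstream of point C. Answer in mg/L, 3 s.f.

99.9 L/s = 0.0999 m³/s.
After input A: C = (5.22·3.82 + 0.0999·48) / 5.32 = 4.65 mg/L.
After input B: C = (5.32·4.65 + 0.0232·25) / 5.343 = 4.738 mg/L.
96 L/s = 0.096 m³/s.
After input C: C = (5.343·4.738 + 0.096·1.3) / 5.439 = 4.677 mg/L.

4.68 mg/L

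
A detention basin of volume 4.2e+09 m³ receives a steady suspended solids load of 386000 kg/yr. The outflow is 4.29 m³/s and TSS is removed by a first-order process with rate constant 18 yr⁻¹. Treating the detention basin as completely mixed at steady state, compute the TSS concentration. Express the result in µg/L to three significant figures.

Outflow Q = 4.29 m³/s × 3.156e+07 s/yr = 1.354e+08 m³/yr.
Steady-state CSTR mass balance: W = Q·C + k·V·C, so C = W/(Q + kV).
Q + kV = 1.354e+08 + 18·4.2e+09 = 7.574e+10 m³/yr.
C = 386000/7.574e+10 = 5.097e-06 kg/m³ = 0.005097 mg/L = 5.097 µg/L.

5.10 µg/L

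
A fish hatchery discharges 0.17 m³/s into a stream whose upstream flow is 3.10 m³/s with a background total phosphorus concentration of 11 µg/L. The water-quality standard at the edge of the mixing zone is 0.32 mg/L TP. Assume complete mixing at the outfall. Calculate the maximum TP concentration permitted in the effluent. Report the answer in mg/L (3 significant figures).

5.95 mg/L

11 µg/L = 0.011 mg/L.
Mass balance: 0.32·3.27 = 0.17·Cₑ + 3.1·0.011.
Cₑ = (1.046 − 0.0341) / 0.17 = 5.955 mg/L.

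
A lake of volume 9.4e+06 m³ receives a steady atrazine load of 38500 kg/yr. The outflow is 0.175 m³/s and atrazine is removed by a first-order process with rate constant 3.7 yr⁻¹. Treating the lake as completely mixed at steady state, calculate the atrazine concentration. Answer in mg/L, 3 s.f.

0.955 mg/L

Outflow Q = 0.175 m³/s × 3.156e+07 s/yr = 5.523e+06 m³/yr.
Steady-state CSTR mass balance: W = Q·C + k·V·C, so C = W/(Q + kV).
Q + kV = 5.523e+06 + 3.7·9.4e+06 = 4.03e+07 m³/yr.
C = 38500/4.03e+07 = 0.0009553 kg/m³ = 0.9553 mg/L.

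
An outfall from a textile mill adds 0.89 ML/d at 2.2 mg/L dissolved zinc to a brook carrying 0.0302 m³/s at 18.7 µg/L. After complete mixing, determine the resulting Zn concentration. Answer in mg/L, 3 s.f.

0.89 ML/d = 0.0103 m³/s.
18.7 µg/L = 0.0187 mg/L.
Conservation of mass across the mixing zone: C = (0.0103·2.2 + 0.0302·0.0187) / (0.0103 + 0.0302) = 0.02323/0.0405 = 0.5735 mg/L.

0.573 mg/L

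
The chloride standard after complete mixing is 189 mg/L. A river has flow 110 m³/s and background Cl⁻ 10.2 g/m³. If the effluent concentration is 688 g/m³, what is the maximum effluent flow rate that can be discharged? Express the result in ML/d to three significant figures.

Mass balance at complete mixing: C_std·(Q_w + Q_r) = Q_w·C_e + Q_r·C_b.
Rearranging, Q_w = Q_r·(C_std − C_b)/(C_e − C_std) = 110·(189 − 10.2) / (688 − 189) = 39.41 m³/s.
= 3405 ML/d.

3410 ML/d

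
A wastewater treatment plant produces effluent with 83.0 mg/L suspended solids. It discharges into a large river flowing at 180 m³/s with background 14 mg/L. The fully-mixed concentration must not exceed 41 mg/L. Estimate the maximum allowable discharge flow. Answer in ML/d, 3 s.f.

10000 ML/d

Mass balance at complete mixing: C_std·(Q_w + Q_r) = Q_w·C_e + Q_r·C_b.
Rearranging, Q_w = Q_r·(C_std − C_b)/(C_e − C_std) = 180·(41 − 14) / (83 − 41) = 115.7 m³/s.
= 9998 ML/d.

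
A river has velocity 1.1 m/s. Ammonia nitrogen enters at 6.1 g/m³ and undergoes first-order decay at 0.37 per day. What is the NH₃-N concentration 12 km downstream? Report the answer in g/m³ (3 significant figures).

5.82 g/m³

Travel time t = 12 km / 1.1 m/s = 1.2e+04/1.1 = 1.091e+04 s = 0.1263 d.
First-order decay: C = 6.1·exp(−0.37·0.1263) = 6.1·0.9544 = 5.822 g/m³.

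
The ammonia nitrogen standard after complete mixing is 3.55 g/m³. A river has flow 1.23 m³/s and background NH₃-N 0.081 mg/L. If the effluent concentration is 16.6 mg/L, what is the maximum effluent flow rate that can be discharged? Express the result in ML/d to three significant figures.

28.2 ML/d

Mass balance at complete mixing: C_std·(Q_w + Q_r) = Q_w·C_e + Q_r·C_b.
Rearranging, Q_w = Q_r·(C_std − C_b)/(C_e − C_std) = 1.23·(3.55 − 0.081) / (16.6 − 3.55) = 0.327 m³/s.
= 28.25 ML/d.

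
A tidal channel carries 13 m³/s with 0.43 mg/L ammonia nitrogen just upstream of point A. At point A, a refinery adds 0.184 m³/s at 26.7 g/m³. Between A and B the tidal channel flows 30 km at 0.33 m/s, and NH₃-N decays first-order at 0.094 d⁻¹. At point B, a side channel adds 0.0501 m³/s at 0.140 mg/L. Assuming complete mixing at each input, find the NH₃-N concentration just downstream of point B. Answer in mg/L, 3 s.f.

0.719 mg/L

After input A: C = (13·0.43 + 0.184·26.7) / 13.18 = 0.7966 mg/L.
Over the 30 km reach to input B (t = 9.091e+04 s = 1.052 d), decay gives C = 0.7966·exp(−0.094·1.052) = 0.7216 mg/L.
After input B: C = (13.18·0.7216 + 0.0501·0.14) / 13.23 = 0.7194 mg/L.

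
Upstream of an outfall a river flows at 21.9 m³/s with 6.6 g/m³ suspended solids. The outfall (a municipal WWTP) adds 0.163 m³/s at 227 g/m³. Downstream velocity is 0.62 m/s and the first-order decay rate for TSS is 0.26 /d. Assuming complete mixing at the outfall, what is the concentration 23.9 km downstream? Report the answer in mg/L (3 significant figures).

7.33 mg/L

After complete mixing, C₀ = (0.163·227 + 21.9·6.6) / 22.06 = 8.228 mg/L.
Travel time t = 2.39e+04 m / 0.62 m/s = 3.855e+04 s = 0.4462 d.
C = 8.228·exp(−0.26·0.4462) = 8.228·0.8905 = 7.327 mg/L.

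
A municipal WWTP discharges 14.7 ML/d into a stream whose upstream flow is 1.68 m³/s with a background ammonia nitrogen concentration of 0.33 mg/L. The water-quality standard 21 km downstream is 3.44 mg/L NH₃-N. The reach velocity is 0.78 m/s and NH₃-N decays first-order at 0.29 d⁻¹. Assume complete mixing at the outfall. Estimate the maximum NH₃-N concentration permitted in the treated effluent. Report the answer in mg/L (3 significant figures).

14.7 ML/d = 0.1701 m³/s.
Travel time to the compliance point: t = 2.1e+04/0.78 = 2.692e+04 s = 0.3116 d; decay factor exp(−0.29·0.3116) = 0.9136.
So the concentration just after mixing may be at most 3.44/0.9136 = 3.765 mg/L.
Mass balance: 3.765·1.85 = 0.1701·Cₑ + 1.68·0.33.
Cₑ = (6.966 − 0.5544) / 0.1701 = 37.69 mg/L.

37.7 mg/L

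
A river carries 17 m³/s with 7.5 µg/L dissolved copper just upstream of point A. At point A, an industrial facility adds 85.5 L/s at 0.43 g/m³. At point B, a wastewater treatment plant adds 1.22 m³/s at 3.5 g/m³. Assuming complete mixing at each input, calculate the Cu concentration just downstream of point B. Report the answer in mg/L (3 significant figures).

7.5 µg/L = 0.0075 mg/L.
85.5 L/s = 0.0855 m³/s.
After input A: C = (17·0.0075 + 0.0855·0.43) / 17.09 = 0.009614 mg/L.
After input B: C = (17.09·0.009614 + 1.22·3.5) / 18.31 = 0.2422 mg/L.

0.242 mg/L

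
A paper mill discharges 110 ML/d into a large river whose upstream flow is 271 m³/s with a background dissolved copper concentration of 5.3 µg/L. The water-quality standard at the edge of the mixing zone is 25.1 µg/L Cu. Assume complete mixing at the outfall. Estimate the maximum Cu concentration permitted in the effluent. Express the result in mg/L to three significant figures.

110 ML/d = 1.273 m³/s.
5.3 µg/L = 0.0053 mg/L.
25.1 µg/L = 0.0251 mg/L.
Mass balance: 0.0251·272.3 = 1.273·Cₑ + 271·0.0053.
Cₑ = (6.834 − 1.436) / 1.273 = 4.24 mg/L.

4.24 mg/L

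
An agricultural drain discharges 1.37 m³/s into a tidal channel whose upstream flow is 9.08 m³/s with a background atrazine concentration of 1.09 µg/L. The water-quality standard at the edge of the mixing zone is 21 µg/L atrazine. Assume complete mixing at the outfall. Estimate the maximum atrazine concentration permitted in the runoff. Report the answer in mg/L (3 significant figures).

0.153 mg/L

1.09 µg/L = 0.00109 mg/L.
21 µg/L = 0.021 mg/L.
Mass balance: 0.021·10.45 = 1.37·Cₑ + 9.08·0.00109.
Cₑ = (0.2195 − 0.009897) / 1.37 = 0.153 mg/L.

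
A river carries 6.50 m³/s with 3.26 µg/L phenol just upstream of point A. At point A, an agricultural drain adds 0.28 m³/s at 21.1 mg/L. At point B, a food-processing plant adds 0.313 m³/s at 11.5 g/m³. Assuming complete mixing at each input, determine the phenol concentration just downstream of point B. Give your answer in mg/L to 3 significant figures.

3.26 µg/L = 0.00326 mg/L.
After input A: C = (6.5·0.00326 + 0.28·21.1) / 6.78 = 0.8745 mg/L.
After input B: C = (6.78·0.8745 + 0.313·11.5) / 7.093 = 1.343 mg/L.

1.34 mg/L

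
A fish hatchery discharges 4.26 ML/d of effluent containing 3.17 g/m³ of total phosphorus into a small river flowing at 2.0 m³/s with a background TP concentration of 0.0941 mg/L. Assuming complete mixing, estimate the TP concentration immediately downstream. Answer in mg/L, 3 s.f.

4.26 ML/d = 0.04931 m³/s.
Conservation of mass across the mixing zone: C = (0.04931·3.17 + 2·0.0941) / (0.04931 + 2) = 0.3445/2.049 = 0.1681 mg/L.

0.168 mg/L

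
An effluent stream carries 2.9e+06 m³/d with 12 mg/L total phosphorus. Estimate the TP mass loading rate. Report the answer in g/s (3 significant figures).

2.9e+06 m³/d = 33.56 m³/s.
Mass flux = Q·C = 33.56 m³/s × 12 g/m³ = 402.8 g/s.

403 g/s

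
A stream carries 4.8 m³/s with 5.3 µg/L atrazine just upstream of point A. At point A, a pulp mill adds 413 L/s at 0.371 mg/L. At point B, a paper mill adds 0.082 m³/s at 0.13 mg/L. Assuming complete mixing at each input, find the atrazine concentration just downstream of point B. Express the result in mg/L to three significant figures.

0.0358 mg/L

5.3 µg/L = 0.0053 mg/L.
413 L/s = 0.413 m³/s.
After input A: C = (4.8·0.0053 + 0.413·0.371) / 5.213 = 0.03427 mg/L.
After input B: C = (5.213·0.03427 + 0.082·0.13) / 5.295 = 0.03576 mg/L.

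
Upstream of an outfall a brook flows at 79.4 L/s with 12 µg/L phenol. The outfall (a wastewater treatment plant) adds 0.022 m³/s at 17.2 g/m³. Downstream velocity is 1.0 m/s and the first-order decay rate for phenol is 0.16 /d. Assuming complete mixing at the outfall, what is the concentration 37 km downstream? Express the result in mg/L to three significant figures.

79.4 L/s = 0.0794 m³/s.
12 µg/L = 0.012 mg/L.
After complete mixing, C₀ = (0.022·17.2 + 0.0794·0.012) / 0.1014 = 3.741 mg/L.
Travel time t = 3.7e+04 m / 1.0 m/s = 3.7e+04 s = 0.4282 d.
C = 3.741·exp(−0.16·0.4282) = 3.741·0.9338 = 3.493 mg/L.

3.49 mg/L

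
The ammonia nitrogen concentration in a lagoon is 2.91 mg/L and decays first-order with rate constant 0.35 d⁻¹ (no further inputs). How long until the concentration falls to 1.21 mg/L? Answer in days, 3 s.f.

t = ln(C₀/C)/k = ln(2.91/1.21)/0.35 = 0.8775/0.35 = 2.507 d.

2.51 d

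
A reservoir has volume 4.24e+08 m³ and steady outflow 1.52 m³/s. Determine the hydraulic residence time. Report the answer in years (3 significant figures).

8.84 yr

Q = 1.52 m³/s × 3.156e+07 s/yr = 4.797e+07 m³/yr.
Hydraulic residence time τ = V/Q = 4.24e+08/4.797e+07 = 8.839 yr.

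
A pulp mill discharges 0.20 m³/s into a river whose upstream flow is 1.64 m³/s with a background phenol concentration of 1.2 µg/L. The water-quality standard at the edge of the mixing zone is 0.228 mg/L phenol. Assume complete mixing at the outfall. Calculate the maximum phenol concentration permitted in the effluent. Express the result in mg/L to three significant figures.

1.2 µg/L = 0.0012 mg/L.
Mass balance: 0.228·1.84 = 0.2·Cₑ + 1.64·0.0012.
Cₑ = (0.4195 − 0.001968) / 0.2 = 2.088 mg/L.

2.09 mg/L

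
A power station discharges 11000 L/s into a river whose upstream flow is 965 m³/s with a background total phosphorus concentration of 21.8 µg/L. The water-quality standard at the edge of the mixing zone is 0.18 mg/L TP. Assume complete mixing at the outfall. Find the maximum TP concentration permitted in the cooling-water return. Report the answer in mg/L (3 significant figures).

14.1 mg/L

11000 L/s = 11 m³/s.
21.8 µg/L = 0.0218 mg/L.
Mass balance: 0.18·976 = 11·Cₑ + 965·0.0218.
Cₑ = (175.7 − 21.04) / 11 = 14.06 mg/L.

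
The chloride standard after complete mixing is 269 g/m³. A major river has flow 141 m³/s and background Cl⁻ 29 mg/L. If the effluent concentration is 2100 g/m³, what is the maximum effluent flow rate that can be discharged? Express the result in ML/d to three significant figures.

Mass balance at complete mixing: C_std·(Q_w + Q_r) = Q_w·C_e + Q_r·C_b.
Rearranging, Q_w = Q_r·(C_std − C_b)/(C_e − C_std) = 141·(269 − 29) / (2100 − 269) = 18.48 m³/s.
= 1597 ML/d.

1600 ML/d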